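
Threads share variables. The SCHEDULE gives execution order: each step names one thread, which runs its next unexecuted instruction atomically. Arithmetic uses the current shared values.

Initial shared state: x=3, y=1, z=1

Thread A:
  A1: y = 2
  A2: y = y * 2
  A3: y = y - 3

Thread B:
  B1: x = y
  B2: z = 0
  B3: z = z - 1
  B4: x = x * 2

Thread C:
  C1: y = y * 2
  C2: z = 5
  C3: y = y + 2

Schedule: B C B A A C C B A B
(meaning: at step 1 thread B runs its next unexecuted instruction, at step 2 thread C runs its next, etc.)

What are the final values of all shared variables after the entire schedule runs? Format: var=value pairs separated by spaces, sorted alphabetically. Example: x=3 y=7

Answer: x=2 y=3 z=4

Derivation:
Step 1: thread B executes B1 (x = y). Shared: x=1 y=1 z=1. PCs: A@0 B@1 C@0
Step 2: thread C executes C1 (y = y * 2). Shared: x=1 y=2 z=1. PCs: A@0 B@1 C@1
Step 3: thread B executes B2 (z = 0). Shared: x=1 y=2 z=0. PCs: A@0 B@2 C@1
Step 4: thread A executes A1 (y = 2). Shared: x=1 y=2 z=0. PCs: A@1 B@2 C@1
Step 5: thread A executes A2 (y = y * 2). Shared: x=1 y=4 z=0. PCs: A@2 B@2 C@1
Step 6: thread C executes C2 (z = 5). Shared: x=1 y=4 z=5. PCs: A@2 B@2 C@2
Step 7: thread C executes C3 (y = y + 2). Shared: x=1 y=6 z=5. PCs: A@2 B@2 C@3
Step 8: thread B executes B3 (z = z - 1). Shared: x=1 y=6 z=4. PCs: A@2 B@3 C@3
Step 9: thread A executes A3 (y = y - 3). Shared: x=1 y=3 z=4. PCs: A@3 B@3 C@3
Step 10: thread B executes B4 (x = x * 2). Shared: x=2 y=3 z=4. PCs: A@3 B@4 C@3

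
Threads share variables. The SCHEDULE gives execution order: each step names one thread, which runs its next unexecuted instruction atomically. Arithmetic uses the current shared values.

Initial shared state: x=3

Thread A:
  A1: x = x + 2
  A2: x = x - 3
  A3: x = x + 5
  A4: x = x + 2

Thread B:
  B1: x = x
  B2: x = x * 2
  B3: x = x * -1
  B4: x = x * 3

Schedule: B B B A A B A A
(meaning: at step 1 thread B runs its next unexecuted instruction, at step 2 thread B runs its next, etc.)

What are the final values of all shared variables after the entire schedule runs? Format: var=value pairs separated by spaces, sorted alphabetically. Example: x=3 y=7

Step 1: thread B executes B1 (x = x). Shared: x=3. PCs: A@0 B@1
Step 2: thread B executes B2 (x = x * 2). Shared: x=6. PCs: A@0 B@2
Step 3: thread B executes B3 (x = x * -1). Shared: x=-6. PCs: A@0 B@3
Step 4: thread A executes A1 (x = x + 2). Shared: x=-4. PCs: A@1 B@3
Step 5: thread A executes A2 (x = x - 3). Shared: x=-7. PCs: A@2 B@3
Step 6: thread B executes B4 (x = x * 3). Shared: x=-21. PCs: A@2 B@4
Step 7: thread A executes A3 (x = x + 5). Shared: x=-16. PCs: A@3 B@4
Step 8: thread A executes A4 (x = x + 2). Shared: x=-14. PCs: A@4 B@4

Answer: x=-14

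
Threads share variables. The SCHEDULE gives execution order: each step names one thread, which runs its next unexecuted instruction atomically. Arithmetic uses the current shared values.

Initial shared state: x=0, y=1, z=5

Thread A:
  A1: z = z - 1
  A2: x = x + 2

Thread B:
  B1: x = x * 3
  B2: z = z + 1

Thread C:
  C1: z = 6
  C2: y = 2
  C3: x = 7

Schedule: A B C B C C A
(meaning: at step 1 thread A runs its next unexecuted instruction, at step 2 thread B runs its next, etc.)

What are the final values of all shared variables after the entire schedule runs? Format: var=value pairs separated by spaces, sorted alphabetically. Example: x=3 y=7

Step 1: thread A executes A1 (z = z - 1). Shared: x=0 y=1 z=4. PCs: A@1 B@0 C@0
Step 2: thread B executes B1 (x = x * 3). Shared: x=0 y=1 z=4. PCs: A@1 B@1 C@0
Step 3: thread C executes C1 (z = 6). Shared: x=0 y=1 z=6. PCs: A@1 B@1 C@1
Step 4: thread B executes B2 (z = z + 1). Shared: x=0 y=1 z=7. PCs: A@1 B@2 C@1
Step 5: thread C executes C2 (y = 2). Shared: x=0 y=2 z=7. PCs: A@1 B@2 C@2
Step 6: thread C executes C3 (x = 7). Shared: x=7 y=2 z=7. PCs: A@1 B@2 C@3
Step 7: thread A executes A2 (x = x + 2). Shared: x=9 y=2 z=7. PCs: A@2 B@2 C@3

Answer: x=9 y=2 z=7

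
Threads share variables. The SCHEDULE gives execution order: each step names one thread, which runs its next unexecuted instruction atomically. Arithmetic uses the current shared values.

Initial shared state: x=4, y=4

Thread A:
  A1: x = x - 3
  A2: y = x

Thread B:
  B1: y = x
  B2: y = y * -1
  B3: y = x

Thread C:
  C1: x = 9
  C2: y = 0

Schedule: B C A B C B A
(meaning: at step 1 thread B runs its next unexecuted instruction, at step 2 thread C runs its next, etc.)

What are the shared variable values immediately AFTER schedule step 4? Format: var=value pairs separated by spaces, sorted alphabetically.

Answer: x=6 y=-4

Derivation:
Step 1: thread B executes B1 (y = x). Shared: x=4 y=4. PCs: A@0 B@1 C@0
Step 2: thread C executes C1 (x = 9). Shared: x=9 y=4. PCs: A@0 B@1 C@1
Step 3: thread A executes A1 (x = x - 3). Shared: x=6 y=4. PCs: A@1 B@1 C@1
Step 4: thread B executes B2 (y = y * -1). Shared: x=6 y=-4. PCs: A@1 B@2 C@1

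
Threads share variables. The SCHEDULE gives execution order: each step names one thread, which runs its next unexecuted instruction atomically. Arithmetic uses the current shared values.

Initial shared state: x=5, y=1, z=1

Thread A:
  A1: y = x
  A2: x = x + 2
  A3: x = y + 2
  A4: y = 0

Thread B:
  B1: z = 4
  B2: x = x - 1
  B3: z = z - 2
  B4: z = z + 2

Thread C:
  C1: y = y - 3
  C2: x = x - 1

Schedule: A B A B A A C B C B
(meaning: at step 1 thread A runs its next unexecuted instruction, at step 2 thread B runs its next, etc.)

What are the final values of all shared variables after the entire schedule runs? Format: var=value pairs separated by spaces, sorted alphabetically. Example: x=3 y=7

Answer: x=6 y=-3 z=4

Derivation:
Step 1: thread A executes A1 (y = x). Shared: x=5 y=5 z=1. PCs: A@1 B@0 C@0
Step 2: thread B executes B1 (z = 4). Shared: x=5 y=5 z=4. PCs: A@1 B@1 C@0
Step 3: thread A executes A2 (x = x + 2). Shared: x=7 y=5 z=4. PCs: A@2 B@1 C@0
Step 4: thread B executes B2 (x = x - 1). Shared: x=6 y=5 z=4. PCs: A@2 B@2 C@0
Step 5: thread A executes A3 (x = y + 2). Shared: x=7 y=5 z=4. PCs: A@3 B@2 C@0
Step 6: thread A executes A4 (y = 0). Shared: x=7 y=0 z=4. PCs: A@4 B@2 C@0
Step 7: thread C executes C1 (y = y - 3). Shared: x=7 y=-3 z=4. PCs: A@4 B@2 C@1
Step 8: thread B executes B3 (z = z - 2). Shared: x=7 y=-3 z=2. PCs: A@4 B@3 C@1
Step 9: thread C executes C2 (x = x - 1). Shared: x=6 y=-3 z=2. PCs: A@4 B@3 C@2
Step 10: thread B executes B4 (z = z + 2). Shared: x=6 y=-3 z=4. PCs: A@4 B@4 C@2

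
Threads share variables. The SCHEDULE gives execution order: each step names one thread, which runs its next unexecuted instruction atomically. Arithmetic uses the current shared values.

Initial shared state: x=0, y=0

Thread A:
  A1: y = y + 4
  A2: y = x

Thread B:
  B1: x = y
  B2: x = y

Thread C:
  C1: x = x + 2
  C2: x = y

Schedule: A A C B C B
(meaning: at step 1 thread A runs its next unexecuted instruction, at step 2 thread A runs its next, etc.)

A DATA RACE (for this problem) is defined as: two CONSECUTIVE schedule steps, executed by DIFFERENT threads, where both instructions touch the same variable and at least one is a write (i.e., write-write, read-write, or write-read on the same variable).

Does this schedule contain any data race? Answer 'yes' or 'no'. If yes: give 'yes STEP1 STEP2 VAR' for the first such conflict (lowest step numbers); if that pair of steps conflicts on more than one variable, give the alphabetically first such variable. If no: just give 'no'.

Steps 1,2: same thread (A). No race.
Steps 2,3: A(y = x) vs C(x = x + 2). RACE on x (R-W).
Steps 3,4: C(x = x + 2) vs B(x = y). RACE on x (W-W).
Steps 4,5: B(x = y) vs C(x = y). RACE on x (W-W).
Steps 5,6: C(x = y) vs B(x = y). RACE on x (W-W).
First conflict at steps 2,3.

Answer: yes 2 3 x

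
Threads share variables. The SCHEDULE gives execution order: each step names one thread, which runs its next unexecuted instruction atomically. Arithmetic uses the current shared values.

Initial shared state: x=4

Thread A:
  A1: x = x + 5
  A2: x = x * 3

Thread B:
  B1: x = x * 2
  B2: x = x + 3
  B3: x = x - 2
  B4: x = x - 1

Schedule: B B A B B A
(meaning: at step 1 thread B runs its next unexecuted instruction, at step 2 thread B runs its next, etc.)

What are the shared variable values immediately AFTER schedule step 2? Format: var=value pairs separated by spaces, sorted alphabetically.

Step 1: thread B executes B1 (x = x * 2). Shared: x=8. PCs: A@0 B@1
Step 2: thread B executes B2 (x = x + 3). Shared: x=11. PCs: A@0 B@2

Answer: x=11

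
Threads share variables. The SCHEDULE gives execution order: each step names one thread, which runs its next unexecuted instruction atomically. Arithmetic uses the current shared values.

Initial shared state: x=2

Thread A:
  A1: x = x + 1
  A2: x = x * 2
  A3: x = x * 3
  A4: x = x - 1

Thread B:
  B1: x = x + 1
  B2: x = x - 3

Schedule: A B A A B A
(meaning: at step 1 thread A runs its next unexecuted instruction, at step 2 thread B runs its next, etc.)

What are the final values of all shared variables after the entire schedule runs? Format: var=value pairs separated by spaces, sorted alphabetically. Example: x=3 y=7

Step 1: thread A executes A1 (x = x + 1). Shared: x=3. PCs: A@1 B@0
Step 2: thread B executes B1 (x = x + 1). Shared: x=4. PCs: A@1 B@1
Step 3: thread A executes A2 (x = x * 2). Shared: x=8. PCs: A@2 B@1
Step 4: thread A executes A3 (x = x * 3). Shared: x=24. PCs: A@3 B@1
Step 5: thread B executes B2 (x = x - 3). Shared: x=21. PCs: A@3 B@2
Step 6: thread A executes A4 (x = x - 1). Shared: x=20. PCs: A@4 B@2

Answer: x=20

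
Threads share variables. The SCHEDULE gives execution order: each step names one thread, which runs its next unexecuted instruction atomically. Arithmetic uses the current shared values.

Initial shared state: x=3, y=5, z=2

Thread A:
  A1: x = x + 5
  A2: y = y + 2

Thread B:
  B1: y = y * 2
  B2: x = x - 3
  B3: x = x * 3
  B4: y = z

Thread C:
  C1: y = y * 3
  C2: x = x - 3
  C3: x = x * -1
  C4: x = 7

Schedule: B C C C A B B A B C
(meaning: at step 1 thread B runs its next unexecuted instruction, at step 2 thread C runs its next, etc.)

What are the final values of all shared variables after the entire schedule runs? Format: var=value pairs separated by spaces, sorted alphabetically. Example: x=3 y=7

Step 1: thread B executes B1 (y = y * 2). Shared: x=3 y=10 z=2. PCs: A@0 B@1 C@0
Step 2: thread C executes C1 (y = y * 3). Shared: x=3 y=30 z=2. PCs: A@0 B@1 C@1
Step 3: thread C executes C2 (x = x - 3). Shared: x=0 y=30 z=2. PCs: A@0 B@1 C@2
Step 4: thread C executes C3 (x = x * -1). Shared: x=0 y=30 z=2. PCs: A@0 B@1 C@3
Step 5: thread A executes A1 (x = x + 5). Shared: x=5 y=30 z=2. PCs: A@1 B@1 C@3
Step 6: thread B executes B2 (x = x - 3). Shared: x=2 y=30 z=2. PCs: A@1 B@2 C@3
Step 7: thread B executes B3 (x = x * 3). Shared: x=6 y=30 z=2. PCs: A@1 B@3 C@3
Step 8: thread A executes A2 (y = y + 2). Shared: x=6 y=32 z=2. PCs: A@2 B@3 C@3
Step 9: thread B executes B4 (y = z). Shared: x=6 y=2 z=2. PCs: A@2 B@4 C@3
Step 10: thread C executes C4 (x = 7). Shared: x=7 y=2 z=2. PCs: A@2 B@4 C@4

Answer: x=7 y=2 z=2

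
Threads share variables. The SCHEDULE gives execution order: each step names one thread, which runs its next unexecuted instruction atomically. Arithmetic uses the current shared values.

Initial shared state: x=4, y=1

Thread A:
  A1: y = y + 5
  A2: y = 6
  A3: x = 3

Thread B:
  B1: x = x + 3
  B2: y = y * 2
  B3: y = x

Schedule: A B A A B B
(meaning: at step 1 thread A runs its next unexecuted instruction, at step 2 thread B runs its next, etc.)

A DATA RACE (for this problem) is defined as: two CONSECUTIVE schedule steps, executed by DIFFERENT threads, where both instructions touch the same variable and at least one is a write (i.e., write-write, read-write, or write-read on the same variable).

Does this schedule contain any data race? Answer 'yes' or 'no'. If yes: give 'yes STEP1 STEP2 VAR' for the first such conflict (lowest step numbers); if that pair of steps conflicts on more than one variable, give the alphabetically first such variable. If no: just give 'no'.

Answer: no

Derivation:
Steps 1,2: A(r=y,w=y) vs B(r=x,w=x). No conflict.
Steps 2,3: B(r=x,w=x) vs A(r=-,w=y). No conflict.
Steps 3,4: same thread (A). No race.
Steps 4,5: A(r=-,w=x) vs B(r=y,w=y). No conflict.
Steps 5,6: same thread (B). No race.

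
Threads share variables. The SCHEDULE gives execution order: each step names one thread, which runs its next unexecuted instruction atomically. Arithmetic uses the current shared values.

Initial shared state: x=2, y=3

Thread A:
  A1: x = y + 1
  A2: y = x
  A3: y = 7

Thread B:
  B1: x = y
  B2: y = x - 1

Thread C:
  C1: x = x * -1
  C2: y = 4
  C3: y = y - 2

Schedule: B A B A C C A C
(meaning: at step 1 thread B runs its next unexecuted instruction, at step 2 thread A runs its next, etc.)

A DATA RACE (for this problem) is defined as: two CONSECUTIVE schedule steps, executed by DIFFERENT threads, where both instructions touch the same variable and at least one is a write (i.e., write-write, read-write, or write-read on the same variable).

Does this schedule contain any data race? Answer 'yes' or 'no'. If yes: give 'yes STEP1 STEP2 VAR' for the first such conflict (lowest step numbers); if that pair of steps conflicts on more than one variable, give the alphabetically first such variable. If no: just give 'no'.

Steps 1,2: B(x = y) vs A(x = y + 1). RACE on x (W-W).
Steps 2,3: A(x = y + 1) vs B(y = x - 1). RACE on x (W-R), y (R-W). Multiple vars; alphabetically first is x.
Steps 3,4: B(y = x - 1) vs A(y = x). RACE on y (W-W).
Steps 4,5: A(y = x) vs C(x = x * -1). RACE on x (R-W).
Steps 5,6: same thread (C). No race.
Steps 6,7: C(y = 4) vs A(y = 7). RACE on y (W-W).
Steps 7,8: A(y = 7) vs C(y = y - 2). RACE on y (W-W).
First conflict at steps 1,2.

Answer: yes 1 2 x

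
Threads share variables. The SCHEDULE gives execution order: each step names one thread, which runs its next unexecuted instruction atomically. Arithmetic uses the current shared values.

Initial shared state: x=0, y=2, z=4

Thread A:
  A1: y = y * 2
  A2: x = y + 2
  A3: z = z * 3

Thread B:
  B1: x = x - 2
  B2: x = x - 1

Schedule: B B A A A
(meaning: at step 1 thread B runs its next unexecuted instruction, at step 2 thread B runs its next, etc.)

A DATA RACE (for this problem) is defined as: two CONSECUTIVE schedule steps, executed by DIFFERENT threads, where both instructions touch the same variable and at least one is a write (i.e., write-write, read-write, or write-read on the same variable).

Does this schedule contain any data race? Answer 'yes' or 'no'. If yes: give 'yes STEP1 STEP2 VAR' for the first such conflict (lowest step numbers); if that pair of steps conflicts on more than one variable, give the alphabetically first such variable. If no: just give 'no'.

Steps 1,2: same thread (B). No race.
Steps 2,3: B(r=x,w=x) vs A(r=y,w=y). No conflict.
Steps 3,4: same thread (A). No race.
Steps 4,5: same thread (A). No race.

Answer: no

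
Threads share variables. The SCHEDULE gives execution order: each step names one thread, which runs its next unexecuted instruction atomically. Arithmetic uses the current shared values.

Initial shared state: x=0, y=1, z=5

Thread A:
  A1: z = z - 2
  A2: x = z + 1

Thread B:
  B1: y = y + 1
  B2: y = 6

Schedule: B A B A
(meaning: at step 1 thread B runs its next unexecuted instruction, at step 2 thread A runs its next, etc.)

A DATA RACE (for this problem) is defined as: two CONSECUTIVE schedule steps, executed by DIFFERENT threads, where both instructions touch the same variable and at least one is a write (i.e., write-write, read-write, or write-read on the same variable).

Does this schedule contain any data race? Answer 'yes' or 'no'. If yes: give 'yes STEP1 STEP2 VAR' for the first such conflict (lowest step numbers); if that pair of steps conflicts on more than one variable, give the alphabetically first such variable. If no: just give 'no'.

Answer: no

Derivation:
Steps 1,2: B(r=y,w=y) vs A(r=z,w=z). No conflict.
Steps 2,3: A(r=z,w=z) vs B(r=-,w=y). No conflict.
Steps 3,4: B(r=-,w=y) vs A(r=z,w=x). No conflict.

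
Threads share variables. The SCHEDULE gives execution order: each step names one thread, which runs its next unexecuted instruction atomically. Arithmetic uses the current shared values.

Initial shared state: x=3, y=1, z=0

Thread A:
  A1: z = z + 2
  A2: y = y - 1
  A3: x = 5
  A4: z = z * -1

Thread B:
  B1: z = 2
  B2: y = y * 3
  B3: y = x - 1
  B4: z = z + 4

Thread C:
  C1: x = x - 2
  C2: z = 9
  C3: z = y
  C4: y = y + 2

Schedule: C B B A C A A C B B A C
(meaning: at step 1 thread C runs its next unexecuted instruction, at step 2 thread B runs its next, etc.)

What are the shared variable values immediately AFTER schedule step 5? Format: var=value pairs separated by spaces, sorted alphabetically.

Answer: x=1 y=3 z=9

Derivation:
Step 1: thread C executes C1 (x = x - 2). Shared: x=1 y=1 z=0. PCs: A@0 B@0 C@1
Step 2: thread B executes B1 (z = 2). Shared: x=1 y=1 z=2. PCs: A@0 B@1 C@1
Step 3: thread B executes B2 (y = y * 3). Shared: x=1 y=3 z=2. PCs: A@0 B@2 C@1
Step 4: thread A executes A1 (z = z + 2). Shared: x=1 y=3 z=4. PCs: A@1 B@2 C@1
Step 5: thread C executes C2 (z = 9). Shared: x=1 y=3 z=9. PCs: A@1 B@2 C@2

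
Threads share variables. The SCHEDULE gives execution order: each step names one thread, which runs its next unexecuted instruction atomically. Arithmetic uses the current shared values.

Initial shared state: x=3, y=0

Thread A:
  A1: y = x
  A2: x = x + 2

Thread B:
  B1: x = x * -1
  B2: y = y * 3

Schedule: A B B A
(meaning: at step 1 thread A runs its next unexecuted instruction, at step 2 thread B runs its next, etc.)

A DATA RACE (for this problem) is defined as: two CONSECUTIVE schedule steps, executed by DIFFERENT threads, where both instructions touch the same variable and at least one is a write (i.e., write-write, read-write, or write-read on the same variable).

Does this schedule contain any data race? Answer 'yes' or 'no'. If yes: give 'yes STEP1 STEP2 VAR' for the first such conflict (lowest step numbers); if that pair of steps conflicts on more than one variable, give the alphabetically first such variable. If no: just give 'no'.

Steps 1,2: A(y = x) vs B(x = x * -1). RACE on x (R-W).
Steps 2,3: same thread (B). No race.
Steps 3,4: B(r=y,w=y) vs A(r=x,w=x). No conflict.
First conflict at steps 1,2.

Answer: yes 1 2 x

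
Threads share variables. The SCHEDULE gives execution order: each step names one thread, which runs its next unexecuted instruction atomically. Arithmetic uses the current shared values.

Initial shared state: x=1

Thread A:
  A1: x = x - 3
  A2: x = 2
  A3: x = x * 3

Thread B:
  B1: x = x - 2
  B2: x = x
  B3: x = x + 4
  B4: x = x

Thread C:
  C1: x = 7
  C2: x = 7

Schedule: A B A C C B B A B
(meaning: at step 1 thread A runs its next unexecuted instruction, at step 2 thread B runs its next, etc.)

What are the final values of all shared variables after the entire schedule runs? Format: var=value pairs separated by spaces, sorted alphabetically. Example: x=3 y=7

Step 1: thread A executes A1 (x = x - 3). Shared: x=-2. PCs: A@1 B@0 C@0
Step 2: thread B executes B1 (x = x - 2). Shared: x=-4. PCs: A@1 B@1 C@0
Step 3: thread A executes A2 (x = 2). Shared: x=2. PCs: A@2 B@1 C@0
Step 4: thread C executes C1 (x = 7). Shared: x=7. PCs: A@2 B@1 C@1
Step 5: thread C executes C2 (x = 7). Shared: x=7. PCs: A@2 B@1 C@2
Step 6: thread B executes B2 (x = x). Shared: x=7. PCs: A@2 B@2 C@2
Step 7: thread B executes B3 (x = x + 4). Shared: x=11. PCs: A@2 B@3 C@2
Step 8: thread A executes A3 (x = x * 3). Shared: x=33. PCs: A@3 B@3 C@2
Step 9: thread B executes B4 (x = x). Shared: x=33. PCs: A@3 B@4 C@2

Answer: x=33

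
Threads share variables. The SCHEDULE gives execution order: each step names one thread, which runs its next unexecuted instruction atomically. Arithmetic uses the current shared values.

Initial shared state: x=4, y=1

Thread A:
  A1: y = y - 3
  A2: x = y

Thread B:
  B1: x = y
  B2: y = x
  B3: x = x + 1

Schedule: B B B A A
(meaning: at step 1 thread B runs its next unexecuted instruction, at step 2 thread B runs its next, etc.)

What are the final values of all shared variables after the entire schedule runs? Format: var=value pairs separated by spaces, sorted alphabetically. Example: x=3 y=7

Step 1: thread B executes B1 (x = y). Shared: x=1 y=1. PCs: A@0 B@1
Step 2: thread B executes B2 (y = x). Shared: x=1 y=1. PCs: A@0 B@2
Step 3: thread B executes B3 (x = x + 1). Shared: x=2 y=1. PCs: A@0 B@3
Step 4: thread A executes A1 (y = y - 3). Shared: x=2 y=-2. PCs: A@1 B@3
Step 5: thread A executes A2 (x = y). Shared: x=-2 y=-2. PCs: A@2 B@3

Answer: x=-2 y=-2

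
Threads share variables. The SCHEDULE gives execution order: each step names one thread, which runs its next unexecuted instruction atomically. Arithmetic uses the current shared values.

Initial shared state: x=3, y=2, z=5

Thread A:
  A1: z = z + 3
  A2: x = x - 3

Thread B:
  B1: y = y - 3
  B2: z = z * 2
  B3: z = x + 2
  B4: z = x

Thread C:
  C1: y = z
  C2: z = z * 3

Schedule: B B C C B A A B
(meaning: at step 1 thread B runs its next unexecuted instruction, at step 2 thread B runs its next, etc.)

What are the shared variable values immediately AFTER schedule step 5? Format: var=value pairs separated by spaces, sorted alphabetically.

Answer: x=3 y=10 z=5

Derivation:
Step 1: thread B executes B1 (y = y - 3). Shared: x=3 y=-1 z=5. PCs: A@0 B@1 C@0
Step 2: thread B executes B2 (z = z * 2). Shared: x=3 y=-1 z=10. PCs: A@0 B@2 C@0
Step 3: thread C executes C1 (y = z). Shared: x=3 y=10 z=10. PCs: A@0 B@2 C@1
Step 4: thread C executes C2 (z = z * 3). Shared: x=3 y=10 z=30. PCs: A@0 B@2 C@2
Step 5: thread B executes B3 (z = x + 2). Shared: x=3 y=10 z=5. PCs: A@0 B@3 C@2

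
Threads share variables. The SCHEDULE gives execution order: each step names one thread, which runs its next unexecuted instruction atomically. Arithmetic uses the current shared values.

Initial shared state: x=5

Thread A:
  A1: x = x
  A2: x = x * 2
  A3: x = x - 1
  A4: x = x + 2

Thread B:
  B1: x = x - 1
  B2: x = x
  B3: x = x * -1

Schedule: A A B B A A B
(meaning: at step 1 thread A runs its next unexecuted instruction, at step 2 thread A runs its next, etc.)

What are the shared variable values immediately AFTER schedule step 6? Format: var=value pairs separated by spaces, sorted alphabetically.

Step 1: thread A executes A1 (x = x). Shared: x=5. PCs: A@1 B@0
Step 2: thread A executes A2 (x = x * 2). Shared: x=10. PCs: A@2 B@0
Step 3: thread B executes B1 (x = x - 1). Shared: x=9. PCs: A@2 B@1
Step 4: thread B executes B2 (x = x). Shared: x=9. PCs: A@2 B@2
Step 5: thread A executes A3 (x = x - 1). Shared: x=8. PCs: A@3 B@2
Step 6: thread A executes A4 (x = x + 2). Shared: x=10. PCs: A@4 B@2

Answer: x=10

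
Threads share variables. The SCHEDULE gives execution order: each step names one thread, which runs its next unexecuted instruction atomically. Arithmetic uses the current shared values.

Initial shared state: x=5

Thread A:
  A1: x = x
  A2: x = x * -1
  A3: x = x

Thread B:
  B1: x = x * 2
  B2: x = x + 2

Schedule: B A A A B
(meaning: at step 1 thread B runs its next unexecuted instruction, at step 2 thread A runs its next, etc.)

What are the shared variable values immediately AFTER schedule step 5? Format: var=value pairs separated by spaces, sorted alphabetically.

Answer: x=-8

Derivation:
Step 1: thread B executes B1 (x = x * 2). Shared: x=10. PCs: A@0 B@1
Step 2: thread A executes A1 (x = x). Shared: x=10. PCs: A@1 B@1
Step 3: thread A executes A2 (x = x * -1). Shared: x=-10. PCs: A@2 B@1
Step 4: thread A executes A3 (x = x). Shared: x=-10. PCs: A@3 B@1
Step 5: thread B executes B2 (x = x + 2). Shared: x=-8. PCs: A@3 B@2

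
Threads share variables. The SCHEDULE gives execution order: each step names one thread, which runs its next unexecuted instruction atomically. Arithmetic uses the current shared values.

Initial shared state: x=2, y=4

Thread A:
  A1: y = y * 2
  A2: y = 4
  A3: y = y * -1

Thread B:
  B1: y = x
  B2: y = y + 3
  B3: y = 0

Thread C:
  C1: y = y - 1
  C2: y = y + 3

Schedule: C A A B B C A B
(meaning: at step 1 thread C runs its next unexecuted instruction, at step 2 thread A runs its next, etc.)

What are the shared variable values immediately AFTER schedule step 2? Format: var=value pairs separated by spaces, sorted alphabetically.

Answer: x=2 y=6

Derivation:
Step 1: thread C executes C1 (y = y - 1). Shared: x=2 y=3. PCs: A@0 B@0 C@1
Step 2: thread A executes A1 (y = y * 2). Shared: x=2 y=6. PCs: A@1 B@0 C@1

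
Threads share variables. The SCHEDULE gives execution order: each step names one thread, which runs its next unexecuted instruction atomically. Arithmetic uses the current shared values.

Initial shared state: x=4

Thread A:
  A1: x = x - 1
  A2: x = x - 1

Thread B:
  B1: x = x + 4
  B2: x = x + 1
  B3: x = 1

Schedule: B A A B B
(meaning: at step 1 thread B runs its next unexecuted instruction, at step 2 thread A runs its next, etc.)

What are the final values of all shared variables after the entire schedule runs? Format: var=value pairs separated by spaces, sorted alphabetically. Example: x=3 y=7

Answer: x=1

Derivation:
Step 1: thread B executes B1 (x = x + 4). Shared: x=8. PCs: A@0 B@1
Step 2: thread A executes A1 (x = x - 1). Shared: x=7. PCs: A@1 B@1
Step 3: thread A executes A2 (x = x - 1). Shared: x=6. PCs: A@2 B@1
Step 4: thread B executes B2 (x = x + 1). Shared: x=7. PCs: A@2 B@2
Step 5: thread B executes B3 (x = 1). Shared: x=1. PCs: A@2 B@3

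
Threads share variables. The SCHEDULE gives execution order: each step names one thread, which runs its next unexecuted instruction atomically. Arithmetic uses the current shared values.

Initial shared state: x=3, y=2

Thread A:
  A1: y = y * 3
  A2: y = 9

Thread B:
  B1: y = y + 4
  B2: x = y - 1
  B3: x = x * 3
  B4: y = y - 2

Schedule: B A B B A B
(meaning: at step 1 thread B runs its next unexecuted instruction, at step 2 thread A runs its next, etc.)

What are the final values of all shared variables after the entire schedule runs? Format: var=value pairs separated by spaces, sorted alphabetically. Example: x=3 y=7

Step 1: thread B executes B1 (y = y + 4). Shared: x=3 y=6. PCs: A@0 B@1
Step 2: thread A executes A1 (y = y * 3). Shared: x=3 y=18. PCs: A@1 B@1
Step 3: thread B executes B2 (x = y - 1). Shared: x=17 y=18. PCs: A@1 B@2
Step 4: thread B executes B3 (x = x * 3). Shared: x=51 y=18. PCs: A@1 B@3
Step 5: thread A executes A2 (y = 9). Shared: x=51 y=9. PCs: A@2 B@3
Step 6: thread B executes B4 (y = y - 2). Shared: x=51 y=7. PCs: A@2 B@4

Answer: x=51 y=7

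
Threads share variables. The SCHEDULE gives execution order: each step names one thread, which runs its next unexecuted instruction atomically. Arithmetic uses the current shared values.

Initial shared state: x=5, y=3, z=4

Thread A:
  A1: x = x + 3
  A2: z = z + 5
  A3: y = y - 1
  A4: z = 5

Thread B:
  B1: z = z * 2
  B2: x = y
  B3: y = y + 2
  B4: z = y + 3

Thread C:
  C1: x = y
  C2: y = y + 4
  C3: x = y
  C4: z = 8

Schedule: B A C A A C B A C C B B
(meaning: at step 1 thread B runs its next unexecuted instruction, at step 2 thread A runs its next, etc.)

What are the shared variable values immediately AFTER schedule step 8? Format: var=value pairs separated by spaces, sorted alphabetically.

Answer: x=6 y=6 z=5

Derivation:
Step 1: thread B executes B1 (z = z * 2). Shared: x=5 y=3 z=8. PCs: A@0 B@1 C@0
Step 2: thread A executes A1 (x = x + 3). Shared: x=8 y=3 z=8. PCs: A@1 B@1 C@0
Step 3: thread C executes C1 (x = y). Shared: x=3 y=3 z=8. PCs: A@1 B@1 C@1
Step 4: thread A executes A2 (z = z + 5). Shared: x=3 y=3 z=13. PCs: A@2 B@1 C@1
Step 5: thread A executes A3 (y = y - 1). Shared: x=3 y=2 z=13. PCs: A@3 B@1 C@1
Step 6: thread C executes C2 (y = y + 4). Shared: x=3 y=6 z=13. PCs: A@3 B@1 C@2
Step 7: thread B executes B2 (x = y). Shared: x=6 y=6 z=13. PCs: A@3 B@2 C@2
Step 8: thread A executes A4 (z = 5). Shared: x=6 y=6 z=5. PCs: A@4 B@2 C@2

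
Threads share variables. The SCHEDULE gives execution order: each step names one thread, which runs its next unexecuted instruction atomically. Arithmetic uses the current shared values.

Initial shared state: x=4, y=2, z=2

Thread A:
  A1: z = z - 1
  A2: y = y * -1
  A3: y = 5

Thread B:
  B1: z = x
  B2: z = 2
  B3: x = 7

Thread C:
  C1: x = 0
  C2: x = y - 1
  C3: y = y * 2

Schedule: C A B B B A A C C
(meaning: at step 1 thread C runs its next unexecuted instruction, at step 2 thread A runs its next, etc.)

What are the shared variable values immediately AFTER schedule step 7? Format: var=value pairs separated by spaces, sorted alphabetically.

Answer: x=7 y=5 z=2

Derivation:
Step 1: thread C executes C1 (x = 0). Shared: x=0 y=2 z=2. PCs: A@0 B@0 C@1
Step 2: thread A executes A1 (z = z - 1). Shared: x=0 y=2 z=1. PCs: A@1 B@0 C@1
Step 3: thread B executes B1 (z = x). Shared: x=0 y=2 z=0. PCs: A@1 B@1 C@1
Step 4: thread B executes B2 (z = 2). Shared: x=0 y=2 z=2. PCs: A@1 B@2 C@1
Step 5: thread B executes B3 (x = 7). Shared: x=7 y=2 z=2. PCs: A@1 B@3 C@1
Step 6: thread A executes A2 (y = y * -1). Shared: x=7 y=-2 z=2. PCs: A@2 B@3 C@1
Step 7: thread A executes A3 (y = 5). Shared: x=7 y=5 z=2. PCs: A@3 B@3 C@1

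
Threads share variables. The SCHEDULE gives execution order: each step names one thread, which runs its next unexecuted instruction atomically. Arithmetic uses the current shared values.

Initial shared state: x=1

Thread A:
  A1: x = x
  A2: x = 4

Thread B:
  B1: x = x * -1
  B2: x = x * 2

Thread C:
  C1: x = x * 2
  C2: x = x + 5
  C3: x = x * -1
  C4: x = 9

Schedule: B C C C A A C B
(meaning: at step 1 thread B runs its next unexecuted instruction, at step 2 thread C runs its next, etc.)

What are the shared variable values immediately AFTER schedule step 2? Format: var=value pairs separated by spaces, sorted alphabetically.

Step 1: thread B executes B1 (x = x * -1). Shared: x=-1. PCs: A@0 B@1 C@0
Step 2: thread C executes C1 (x = x * 2). Shared: x=-2. PCs: A@0 B@1 C@1

Answer: x=-2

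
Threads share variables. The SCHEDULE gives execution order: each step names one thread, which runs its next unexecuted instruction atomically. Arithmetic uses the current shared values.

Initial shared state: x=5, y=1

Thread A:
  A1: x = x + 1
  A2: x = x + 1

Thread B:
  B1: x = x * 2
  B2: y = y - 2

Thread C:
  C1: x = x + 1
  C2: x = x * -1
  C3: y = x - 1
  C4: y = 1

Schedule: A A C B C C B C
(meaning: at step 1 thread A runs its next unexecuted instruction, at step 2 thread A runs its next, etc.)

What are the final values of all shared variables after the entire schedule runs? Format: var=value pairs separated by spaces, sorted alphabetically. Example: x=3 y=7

Answer: x=-16 y=1

Derivation:
Step 1: thread A executes A1 (x = x + 1). Shared: x=6 y=1. PCs: A@1 B@0 C@0
Step 2: thread A executes A2 (x = x + 1). Shared: x=7 y=1. PCs: A@2 B@0 C@0
Step 3: thread C executes C1 (x = x + 1). Shared: x=8 y=1. PCs: A@2 B@0 C@1
Step 4: thread B executes B1 (x = x * 2). Shared: x=16 y=1. PCs: A@2 B@1 C@1
Step 5: thread C executes C2 (x = x * -1). Shared: x=-16 y=1. PCs: A@2 B@1 C@2
Step 6: thread C executes C3 (y = x - 1). Shared: x=-16 y=-17. PCs: A@2 B@1 C@3
Step 7: thread B executes B2 (y = y - 2). Shared: x=-16 y=-19. PCs: A@2 B@2 C@3
Step 8: thread C executes C4 (y = 1). Shared: x=-16 y=1. PCs: A@2 B@2 C@4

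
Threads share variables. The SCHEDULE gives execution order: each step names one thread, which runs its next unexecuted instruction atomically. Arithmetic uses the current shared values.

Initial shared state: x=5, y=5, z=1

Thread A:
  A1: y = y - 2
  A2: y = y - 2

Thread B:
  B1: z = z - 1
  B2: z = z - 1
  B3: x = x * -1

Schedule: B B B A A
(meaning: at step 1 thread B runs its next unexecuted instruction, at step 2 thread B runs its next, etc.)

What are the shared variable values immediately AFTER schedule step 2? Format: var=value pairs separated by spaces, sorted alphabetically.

Answer: x=5 y=5 z=-1

Derivation:
Step 1: thread B executes B1 (z = z - 1). Shared: x=5 y=5 z=0. PCs: A@0 B@1
Step 2: thread B executes B2 (z = z - 1). Shared: x=5 y=5 z=-1. PCs: A@0 B@2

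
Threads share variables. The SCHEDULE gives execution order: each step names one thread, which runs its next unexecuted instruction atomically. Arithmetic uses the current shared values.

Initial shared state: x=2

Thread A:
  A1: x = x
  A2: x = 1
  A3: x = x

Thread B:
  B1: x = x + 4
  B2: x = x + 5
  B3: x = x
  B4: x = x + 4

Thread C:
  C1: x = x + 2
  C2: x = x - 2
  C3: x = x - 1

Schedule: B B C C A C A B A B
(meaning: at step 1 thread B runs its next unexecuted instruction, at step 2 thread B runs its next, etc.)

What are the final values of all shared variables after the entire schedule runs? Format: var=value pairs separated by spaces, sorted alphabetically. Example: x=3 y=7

Answer: x=5

Derivation:
Step 1: thread B executes B1 (x = x + 4). Shared: x=6. PCs: A@0 B@1 C@0
Step 2: thread B executes B2 (x = x + 5). Shared: x=11. PCs: A@0 B@2 C@0
Step 3: thread C executes C1 (x = x + 2). Shared: x=13. PCs: A@0 B@2 C@1
Step 4: thread C executes C2 (x = x - 2). Shared: x=11. PCs: A@0 B@2 C@2
Step 5: thread A executes A1 (x = x). Shared: x=11. PCs: A@1 B@2 C@2
Step 6: thread C executes C3 (x = x - 1). Shared: x=10. PCs: A@1 B@2 C@3
Step 7: thread A executes A2 (x = 1). Shared: x=1. PCs: A@2 B@2 C@3
Step 8: thread B executes B3 (x = x). Shared: x=1. PCs: A@2 B@3 C@3
Step 9: thread A executes A3 (x = x). Shared: x=1. PCs: A@3 B@3 C@3
Step 10: thread B executes B4 (x = x + 4). Shared: x=5. PCs: A@3 B@4 C@3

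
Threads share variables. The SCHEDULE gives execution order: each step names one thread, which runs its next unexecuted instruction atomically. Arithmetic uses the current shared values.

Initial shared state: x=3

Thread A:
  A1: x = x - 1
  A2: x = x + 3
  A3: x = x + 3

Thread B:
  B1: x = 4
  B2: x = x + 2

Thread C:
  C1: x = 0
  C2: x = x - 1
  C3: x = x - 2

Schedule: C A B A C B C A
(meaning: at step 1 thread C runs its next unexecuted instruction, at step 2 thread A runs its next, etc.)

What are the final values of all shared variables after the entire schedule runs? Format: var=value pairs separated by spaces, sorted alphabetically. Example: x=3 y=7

Answer: x=9

Derivation:
Step 1: thread C executes C1 (x = 0). Shared: x=0. PCs: A@0 B@0 C@1
Step 2: thread A executes A1 (x = x - 1). Shared: x=-1. PCs: A@1 B@0 C@1
Step 3: thread B executes B1 (x = 4). Shared: x=4. PCs: A@1 B@1 C@1
Step 4: thread A executes A2 (x = x + 3). Shared: x=7. PCs: A@2 B@1 C@1
Step 5: thread C executes C2 (x = x - 1). Shared: x=6. PCs: A@2 B@1 C@2
Step 6: thread B executes B2 (x = x + 2). Shared: x=8. PCs: A@2 B@2 C@2
Step 7: thread C executes C3 (x = x - 2). Shared: x=6. PCs: A@2 B@2 C@3
Step 8: thread A executes A3 (x = x + 3). Shared: x=9. PCs: A@3 B@2 C@3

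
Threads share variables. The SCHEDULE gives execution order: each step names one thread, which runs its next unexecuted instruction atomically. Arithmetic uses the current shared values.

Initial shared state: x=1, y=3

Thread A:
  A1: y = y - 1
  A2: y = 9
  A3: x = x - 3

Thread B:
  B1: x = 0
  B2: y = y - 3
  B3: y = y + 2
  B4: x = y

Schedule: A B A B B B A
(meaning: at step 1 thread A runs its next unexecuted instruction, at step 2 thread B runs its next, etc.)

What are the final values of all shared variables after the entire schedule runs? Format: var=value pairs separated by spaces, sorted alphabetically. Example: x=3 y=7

Answer: x=5 y=8

Derivation:
Step 1: thread A executes A1 (y = y - 1). Shared: x=1 y=2. PCs: A@1 B@0
Step 2: thread B executes B1 (x = 0). Shared: x=0 y=2. PCs: A@1 B@1
Step 3: thread A executes A2 (y = 9). Shared: x=0 y=9. PCs: A@2 B@1
Step 4: thread B executes B2 (y = y - 3). Shared: x=0 y=6. PCs: A@2 B@2
Step 5: thread B executes B3 (y = y + 2). Shared: x=0 y=8. PCs: A@2 B@3
Step 6: thread B executes B4 (x = y). Shared: x=8 y=8. PCs: A@2 B@4
Step 7: thread A executes A3 (x = x - 3). Shared: x=5 y=8. PCs: A@3 B@4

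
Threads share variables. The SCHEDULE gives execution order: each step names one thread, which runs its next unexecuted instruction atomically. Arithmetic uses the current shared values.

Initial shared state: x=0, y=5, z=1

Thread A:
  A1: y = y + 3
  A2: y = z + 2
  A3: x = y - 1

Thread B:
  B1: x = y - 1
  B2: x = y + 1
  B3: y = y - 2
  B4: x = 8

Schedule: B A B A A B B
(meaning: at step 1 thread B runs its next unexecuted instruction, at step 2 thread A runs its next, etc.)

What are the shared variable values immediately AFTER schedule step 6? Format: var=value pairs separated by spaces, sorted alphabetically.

Step 1: thread B executes B1 (x = y - 1). Shared: x=4 y=5 z=1. PCs: A@0 B@1
Step 2: thread A executes A1 (y = y + 3). Shared: x=4 y=8 z=1. PCs: A@1 B@1
Step 3: thread B executes B2 (x = y + 1). Shared: x=9 y=8 z=1. PCs: A@1 B@2
Step 4: thread A executes A2 (y = z + 2). Shared: x=9 y=3 z=1. PCs: A@2 B@2
Step 5: thread A executes A3 (x = y - 1). Shared: x=2 y=3 z=1. PCs: A@3 B@2
Step 6: thread B executes B3 (y = y - 2). Shared: x=2 y=1 z=1. PCs: A@3 B@3

Answer: x=2 y=1 z=1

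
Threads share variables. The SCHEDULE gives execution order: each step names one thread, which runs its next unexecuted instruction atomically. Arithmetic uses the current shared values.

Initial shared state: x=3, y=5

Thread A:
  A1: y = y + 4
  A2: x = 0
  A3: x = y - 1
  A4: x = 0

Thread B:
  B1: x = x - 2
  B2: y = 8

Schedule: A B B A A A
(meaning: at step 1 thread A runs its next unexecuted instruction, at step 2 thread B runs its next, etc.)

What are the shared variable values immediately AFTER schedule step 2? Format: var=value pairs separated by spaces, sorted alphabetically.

Answer: x=1 y=9

Derivation:
Step 1: thread A executes A1 (y = y + 4). Shared: x=3 y=9. PCs: A@1 B@0
Step 2: thread B executes B1 (x = x - 2). Shared: x=1 y=9. PCs: A@1 B@1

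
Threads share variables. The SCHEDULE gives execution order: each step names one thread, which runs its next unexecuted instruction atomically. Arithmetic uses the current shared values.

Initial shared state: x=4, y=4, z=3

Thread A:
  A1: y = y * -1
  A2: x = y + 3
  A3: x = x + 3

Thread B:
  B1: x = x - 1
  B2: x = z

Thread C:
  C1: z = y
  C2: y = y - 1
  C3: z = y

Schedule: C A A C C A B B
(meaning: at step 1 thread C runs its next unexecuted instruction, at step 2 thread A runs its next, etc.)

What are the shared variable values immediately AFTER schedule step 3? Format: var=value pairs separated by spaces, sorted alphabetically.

Step 1: thread C executes C1 (z = y). Shared: x=4 y=4 z=4. PCs: A@0 B@0 C@1
Step 2: thread A executes A1 (y = y * -1). Shared: x=4 y=-4 z=4. PCs: A@1 B@0 C@1
Step 3: thread A executes A2 (x = y + 3). Shared: x=-1 y=-4 z=4. PCs: A@2 B@0 C@1

Answer: x=-1 y=-4 z=4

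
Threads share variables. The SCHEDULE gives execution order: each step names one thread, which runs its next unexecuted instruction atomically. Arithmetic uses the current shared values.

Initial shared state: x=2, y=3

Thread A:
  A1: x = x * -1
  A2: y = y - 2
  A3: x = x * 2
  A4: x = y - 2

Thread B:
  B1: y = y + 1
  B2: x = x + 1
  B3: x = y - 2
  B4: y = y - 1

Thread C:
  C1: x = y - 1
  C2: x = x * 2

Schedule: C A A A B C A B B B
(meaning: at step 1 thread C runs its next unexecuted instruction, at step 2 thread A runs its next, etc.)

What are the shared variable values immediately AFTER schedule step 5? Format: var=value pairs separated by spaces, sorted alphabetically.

Step 1: thread C executes C1 (x = y - 1). Shared: x=2 y=3. PCs: A@0 B@0 C@1
Step 2: thread A executes A1 (x = x * -1). Shared: x=-2 y=3. PCs: A@1 B@0 C@1
Step 3: thread A executes A2 (y = y - 2). Shared: x=-2 y=1. PCs: A@2 B@0 C@1
Step 4: thread A executes A3 (x = x * 2). Shared: x=-4 y=1. PCs: A@3 B@0 C@1
Step 5: thread B executes B1 (y = y + 1). Shared: x=-4 y=2. PCs: A@3 B@1 C@1

Answer: x=-4 y=2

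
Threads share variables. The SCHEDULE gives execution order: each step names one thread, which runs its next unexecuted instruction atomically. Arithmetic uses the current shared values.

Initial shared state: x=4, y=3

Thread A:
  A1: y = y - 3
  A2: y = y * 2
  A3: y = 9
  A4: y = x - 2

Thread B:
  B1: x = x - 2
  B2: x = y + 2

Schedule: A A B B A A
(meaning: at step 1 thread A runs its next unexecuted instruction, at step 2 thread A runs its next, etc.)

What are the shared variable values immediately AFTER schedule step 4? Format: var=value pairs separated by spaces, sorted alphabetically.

Answer: x=2 y=0

Derivation:
Step 1: thread A executes A1 (y = y - 3). Shared: x=4 y=0. PCs: A@1 B@0
Step 2: thread A executes A2 (y = y * 2). Shared: x=4 y=0. PCs: A@2 B@0
Step 3: thread B executes B1 (x = x - 2). Shared: x=2 y=0. PCs: A@2 B@1
Step 4: thread B executes B2 (x = y + 2). Shared: x=2 y=0. PCs: A@2 B@2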